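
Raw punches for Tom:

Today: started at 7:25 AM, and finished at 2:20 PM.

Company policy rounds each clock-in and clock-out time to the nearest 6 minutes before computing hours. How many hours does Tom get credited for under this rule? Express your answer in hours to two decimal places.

6.90 hours

Today: in 7:25 AM→7:24 AM, out 2:20 PM→2:18 PM; 6 h 54 min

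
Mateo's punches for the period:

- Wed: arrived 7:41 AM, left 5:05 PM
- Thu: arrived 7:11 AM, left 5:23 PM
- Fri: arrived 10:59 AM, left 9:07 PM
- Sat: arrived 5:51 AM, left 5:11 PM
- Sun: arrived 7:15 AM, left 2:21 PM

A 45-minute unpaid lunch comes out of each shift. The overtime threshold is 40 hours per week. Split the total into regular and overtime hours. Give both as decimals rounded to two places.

Wed: 7:41 AM–5:05 PM = 9 h 24 min; less 45 min break → 8 h 39 min
Thu: 7:11 AM–5:23 PM = 10 h 12 min; less 45 min break → 9 h 27 min
Fri: 10:59 AM–9:07 PM = 10 h 8 min; less 45 min break → 9 h 23 min
Sat: 5:51 AM–5:11 PM = 11 h 20 min; less 45 min break → 10 h 35 min
Sun: 7:15 AM–2:21 PM = 7 h 6 min; less 45 min break → 6 h 21 min
Total worked: 44 h 25 min = 44.42 h.
Threshold 40 h → overtime 4 h 25 min, regular 40 h 0 min.

Regular 40.00 hours, overtime 4.42 hours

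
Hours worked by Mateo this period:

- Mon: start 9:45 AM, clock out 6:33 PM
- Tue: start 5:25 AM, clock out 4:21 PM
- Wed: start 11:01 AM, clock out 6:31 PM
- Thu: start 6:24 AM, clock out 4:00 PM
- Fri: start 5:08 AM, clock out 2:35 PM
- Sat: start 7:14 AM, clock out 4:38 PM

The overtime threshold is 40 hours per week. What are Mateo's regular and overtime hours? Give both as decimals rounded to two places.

Regular 40.00 hours, overtime 15.68 hours

Mon: 9:45 AM–6:33 PM = 8 h 48 min
Tue: 5:25 AM–4:21 PM = 10 h 56 min
Wed: 11:01 AM–6:31 PM = 7 h 30 min
Thu: 6:24 AM–4:00 PM = 9 h 36 min
Fri: 5:08 AM–2:35 PM = 9 h 27 min
Sat: 7:14 AM–4:38 PM = 9 h 24 min
Total worked: 55 h 41 min = 55.68 h.
Threshold 40 h → overtime 15 h 41 min, regular 40 h 0 min.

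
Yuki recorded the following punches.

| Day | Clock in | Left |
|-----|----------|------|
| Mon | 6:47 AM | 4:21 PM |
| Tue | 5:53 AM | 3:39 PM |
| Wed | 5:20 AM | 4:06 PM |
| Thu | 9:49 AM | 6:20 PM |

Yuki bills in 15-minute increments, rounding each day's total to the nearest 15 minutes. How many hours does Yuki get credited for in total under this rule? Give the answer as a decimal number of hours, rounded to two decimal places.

Mon: 6:47 AM–4:21 PM = 9 h 34 min → rounds to 9 h 30 min
Tue: 5:53 AM–3:39 PM = 9 h 46 min → rounds to 9 h 45 min
Wed: 5:20 AM–4:06 PM = 10 h 46 min → rounds to 10 h 45 min
Thu: 9:49 AM–6:20 PM = 8 h 31 min → rounds to 8 h 30 min
Total credited: 38 h 30 min.

38.50 hours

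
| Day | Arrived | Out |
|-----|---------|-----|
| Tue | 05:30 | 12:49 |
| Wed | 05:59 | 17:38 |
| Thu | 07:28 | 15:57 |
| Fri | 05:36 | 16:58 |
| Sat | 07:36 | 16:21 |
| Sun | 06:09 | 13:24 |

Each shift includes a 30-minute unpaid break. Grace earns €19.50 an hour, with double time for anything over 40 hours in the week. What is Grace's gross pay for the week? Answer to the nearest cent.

€1240.85

Tue: 05:30–12:49 = 7 h 19 min; less 30 min break → 6 h 49 min
Wed: 05:59–17:38 = 11 h 39 min; less 30 min break → 11 h 9 min
Thu: 07:28–15:57 = 8 h 29 min; less 30 min break → 7 h 59 min
Fri: 05:36–16:58 = 11 h 22 min; less 30 min break → 10 h 52 min
Sat: 07:36–16:21 = 8 h 45 min; less 30 min break → 8 h 15 min
Sun: 06:09–13:24 = 7 h 15 min; less 30 min break → 6 h 45 min
Total worked: 51 h 49 min = 3109 min.
Regular 40 h 0 min = 2400 min at €19.50/h; overtime 11 h 49 min = 709 min at €39.00/h.
Pay = (2400 × €19.50 + 709 × €39.00) ÷ 60 = €1240.85.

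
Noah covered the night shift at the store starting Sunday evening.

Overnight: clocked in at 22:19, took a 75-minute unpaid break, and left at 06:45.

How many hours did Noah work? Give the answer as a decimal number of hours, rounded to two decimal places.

7.18 hours

Overnight: 22:19 → midnight = 1 h 41 min; midnight → 06:45 = 6 h 45 min; span 8 h 26 min; less 75 min break → 7 h 11 min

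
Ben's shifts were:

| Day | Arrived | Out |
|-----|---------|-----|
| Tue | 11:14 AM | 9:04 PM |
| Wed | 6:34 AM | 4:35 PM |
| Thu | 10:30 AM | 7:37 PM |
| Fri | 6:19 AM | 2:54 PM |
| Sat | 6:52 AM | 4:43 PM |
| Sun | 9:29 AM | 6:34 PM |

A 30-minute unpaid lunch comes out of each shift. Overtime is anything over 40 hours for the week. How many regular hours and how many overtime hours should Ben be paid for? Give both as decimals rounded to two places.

Regular 40.00 hours, overtime 13.48 hours

Tue: 11:14 AM–9:04 PM = 9 h 50 min; less 30 min break → 9 h 20 min
Wed: 6:34 AM–4:35 PM = 10 h 1 min; less 30 min break → 9 h 31 min
Thu: 10:30 AM–7:37 PM = 9 h 7 min; less 30 min break → 8 h 37 min
Fri: 6:19 AM–2:54 PM = 8 h 35 min; less 30 min break → 8 h 5 min
Sat: 6:52 AM–4:43 PM = 9 h 51 min; less 30 min break → 9 h 21 min
Sun: 9:29 AM–6:34 PM = 9 h 5 min; less 30 min break → 8 h 35 min
Total worked: 53 h 29 min = 53.48 h.
Threshold 40 h → overtime 13 h 29 min, regular 40 h 0 min.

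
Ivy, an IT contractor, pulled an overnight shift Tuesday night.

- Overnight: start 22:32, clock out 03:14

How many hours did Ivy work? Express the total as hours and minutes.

Overnight: 22:32 → midnight = 1 h 28 min; midnight → 03:14 = 3 h 14 min; span 4 h 42 min

4 h 42 min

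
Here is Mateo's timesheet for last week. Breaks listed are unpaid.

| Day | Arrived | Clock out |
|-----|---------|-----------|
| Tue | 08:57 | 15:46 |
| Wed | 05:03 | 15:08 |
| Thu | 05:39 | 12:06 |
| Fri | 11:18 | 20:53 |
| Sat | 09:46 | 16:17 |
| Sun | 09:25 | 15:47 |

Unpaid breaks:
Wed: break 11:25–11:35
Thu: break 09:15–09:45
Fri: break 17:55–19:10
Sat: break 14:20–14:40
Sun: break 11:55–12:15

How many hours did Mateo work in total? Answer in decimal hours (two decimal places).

Tue: 08:57–15:46 = 6 h 49 min
Wed: 05:03–15:08 = 10 h 5 min; less 10 min break → 9 h 55 min
Thu: 05:39–12:06 = 6 h 27 min; less 30 min break → 5 h 57 min
Fri: 11:18–20:53 = 9 h 35 min; less 75 min break → 8 h 20 min
Sat: 09:46–16:17 = 6 h 31 min; less 20 min break → 6 h 11 min
Sun: 09:25–15:47 = 6 h 22 min; less 20 min break → 6 h 2 min
Total: 6 h 49 min + 9 h 55 min + 5 h 57 min + 8 h 20 min + 6 h 11 min + 6 h 2 min = 43 h 14 min.

43.23 hours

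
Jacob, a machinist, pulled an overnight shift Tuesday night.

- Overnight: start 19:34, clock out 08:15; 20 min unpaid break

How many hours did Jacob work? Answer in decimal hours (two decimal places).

Overnight: 19:34 → midnight = 4 h 26 min; midnight → 08:15 = 8 h 15 min; span 12 h 41 min; less 20 min break → 12 h 21 min

12.35 hours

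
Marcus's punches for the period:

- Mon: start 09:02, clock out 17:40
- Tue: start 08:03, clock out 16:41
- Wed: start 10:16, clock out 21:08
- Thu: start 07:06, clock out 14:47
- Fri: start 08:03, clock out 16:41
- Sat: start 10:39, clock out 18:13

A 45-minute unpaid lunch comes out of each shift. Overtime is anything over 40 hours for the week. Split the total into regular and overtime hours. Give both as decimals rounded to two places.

Mon: 09:02–17:40 = 8 h 38 min; less 45 min break → 7 h 53 min
Tue: 08:03–16:41 = 8 h 38 min; less 45 min break → 7 h 53 min
Wed: 10:16–21:08 = 10 h 52 min; less 45 min break → 10 h 7 min
Thu: 07:06–14:47 = 7 h 41 min; less 45 min break → 6 h 56 min
Fri: 08:03–16:41 = 8 h 38 min; less 45 min break → 7 h 53 min
Sat: 10:39–18:13 = 7 h 34 min; less 45 min break → 6 h 49 min
Total worked: 47 h 31 min = 47.52 h.
Threshold 40 h → overtime 7 h 31 min, regular 40 h 0 min.

Regular 40.00 hours, overtime 7.52 hours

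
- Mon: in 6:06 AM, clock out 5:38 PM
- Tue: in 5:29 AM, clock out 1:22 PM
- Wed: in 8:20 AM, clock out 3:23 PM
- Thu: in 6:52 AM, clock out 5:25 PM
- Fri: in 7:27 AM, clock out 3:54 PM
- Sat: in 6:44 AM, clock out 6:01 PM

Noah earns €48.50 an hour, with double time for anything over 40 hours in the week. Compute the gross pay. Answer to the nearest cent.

Mon: 6:06 AM–5:38 PM = 11 h 32 min
Tue: 5:29 AM–1:22 PM = 7 h 53 min
Wed: 8:20 AM–3:23 PM = 7 h 3 min
Thu: 6:52 AM–5:25 PM = 10 h 33 min
Fri: 7:27 AM–3:54 PM = 8 h 27 min
Sat: 6:44 AM–6:01 PM = 11 h 17 min
Total worked: 56 h 45 min = 3405 min.
Regular 40 h 0 min = 2400 min at €48.50/h; overtime 16 h 45 min = 1005 min at €97.00/h.
Pay = (2400 × €48.50 + 1005 × €97.00) ÷ 60 = €3564.75.

€3564.75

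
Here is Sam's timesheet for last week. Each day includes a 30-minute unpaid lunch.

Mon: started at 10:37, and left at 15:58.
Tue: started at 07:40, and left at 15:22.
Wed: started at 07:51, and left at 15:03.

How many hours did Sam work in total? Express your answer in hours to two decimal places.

18.75 hours

Mon: 10:37–15:58 = 5 h 21 min; less 30 min break → 4 h 51 min
Tue: 07:40–15:22 = 7 h 42 min; less 30 min break → 7 h 12 min
Wed: 07:51–15:03 = 7 h 12 min; less 30 min break → 6 h 42 min
Total: 4 h 51 min + 7 h 12 min + 6 h 42 min = 18 h 45 min.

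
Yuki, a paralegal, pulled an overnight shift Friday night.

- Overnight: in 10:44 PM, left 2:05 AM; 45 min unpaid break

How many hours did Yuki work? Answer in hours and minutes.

2 h 36 min

Overnight: 10:44 PM → midnight = 1 h 16 min; midnight → 2:05 AM = 2 h 5 min; span 3 h 21 min; less 45 min break → 2 h 36 min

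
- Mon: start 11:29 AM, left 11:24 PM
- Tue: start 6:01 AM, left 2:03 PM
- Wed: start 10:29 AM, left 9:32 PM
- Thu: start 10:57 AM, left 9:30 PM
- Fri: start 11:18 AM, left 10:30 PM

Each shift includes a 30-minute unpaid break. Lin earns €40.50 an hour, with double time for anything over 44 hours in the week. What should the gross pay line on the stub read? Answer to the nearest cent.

Mon: 11:29 AM–11:24 PM = 11 h 55 min; less 30 min break → 11 h 25 min
Tue: 6:01 AM–2:03 PM = 8 h 2 min; less 30 min break → 7 h 32 min
Wed: 10:29 AM–9:32 PM = 11 h 3 min; less 30 min break → 10 h 33 min
Thu: 10:57 AM–9:30 PM = 10 h 33 min; less 30 min break → 10 h 3 min
Fri: 11:18 AM–10:30 PM = 11 h 12 min; less 30 min break → 10 h 42 min
Total worked: 50 h 15 min = 3015 min.
Regular 44 h 0 min = 2640 min at €40.50/h; overtime 6 h 15 min = 375 min at €81.00/h.
Pay = (2640 × €40.50 + 375 × €81.00) ÷ 60 = €2288.25.

€2288.25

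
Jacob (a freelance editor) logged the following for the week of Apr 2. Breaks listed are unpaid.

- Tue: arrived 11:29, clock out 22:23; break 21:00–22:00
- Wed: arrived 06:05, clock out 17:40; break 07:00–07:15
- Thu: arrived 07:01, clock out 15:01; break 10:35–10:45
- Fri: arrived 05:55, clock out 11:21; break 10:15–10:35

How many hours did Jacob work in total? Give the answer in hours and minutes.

34 h 10 min

Tue: 11:29–22:23 = 10 h 54 min; less 60 min break → 9 h 54 min
Wed: 06:05–17:40 = 11 h 35 min; less 15 min break → 11 h 20 min
Thu: 07:01–15:01 = 8 h 0 min; less 10 min break → 7 h 50 min
Fri: 05:55–11:21 = 5 h 26 min; less 20 min break → 5 h 6 min
Total: 9 h 54 min + 11 h 20 min + 7 h 50 min + 5 h 6 min = 34 h 10 min.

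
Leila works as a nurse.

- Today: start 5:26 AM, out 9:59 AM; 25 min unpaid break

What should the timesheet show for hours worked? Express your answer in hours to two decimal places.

4.13 hours

Today: 5:26 AM–9:59 AM = 4 h 33 min; less 25 min break → 4 h 8 min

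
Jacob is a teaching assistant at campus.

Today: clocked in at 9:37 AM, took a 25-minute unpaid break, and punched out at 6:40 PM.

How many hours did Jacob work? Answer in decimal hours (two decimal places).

8.63 hours

Today: 9:37 AM–6:40 PM = 9 h 3 min; less 25 min break → 8 h 38 min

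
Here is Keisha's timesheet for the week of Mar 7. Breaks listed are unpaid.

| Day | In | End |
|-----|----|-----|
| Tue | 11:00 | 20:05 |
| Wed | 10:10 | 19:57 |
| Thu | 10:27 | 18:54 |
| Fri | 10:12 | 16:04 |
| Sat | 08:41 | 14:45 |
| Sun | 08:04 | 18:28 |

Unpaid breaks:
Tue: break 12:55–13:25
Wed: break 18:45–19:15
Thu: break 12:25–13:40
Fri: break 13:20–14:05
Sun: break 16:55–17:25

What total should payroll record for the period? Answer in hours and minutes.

Tue: 11:00–20:05 = 9 h 5 min; less 30 min break → 8 h 35 min
Wed: 10:10–19:57 = 9 h 47 min; less 30 min break → 9 h 17 min
Thu: 10:27–18:54 = 8 h 27 min; less 75 min break → 7 h 12 min
Fri: 10:12–16:04 = 5 h 52 min; less 45 min break → 5 h 7 min
Sat: 08:41–14:45 = 6 h 4 min
Sun: 08:04–18:28 = 10 h 24 min; less 30 min break → 9 h 54 min
Total: 8 h 35 min + 9 h 17 min + 7 h 12 min + 5 h 7 min + 6 h 4 min + 9 h 54 min = 46 h 9 min.

46 h 9 min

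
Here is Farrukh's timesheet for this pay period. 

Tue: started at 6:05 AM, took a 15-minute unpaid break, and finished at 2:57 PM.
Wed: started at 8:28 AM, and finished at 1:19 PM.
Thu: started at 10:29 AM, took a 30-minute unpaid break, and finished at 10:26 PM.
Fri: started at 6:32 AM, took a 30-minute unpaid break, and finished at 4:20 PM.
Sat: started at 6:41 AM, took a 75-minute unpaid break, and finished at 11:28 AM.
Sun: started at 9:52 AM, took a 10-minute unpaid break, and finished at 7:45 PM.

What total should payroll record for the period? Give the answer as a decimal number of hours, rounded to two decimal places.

Tue: 6:05 AM–2:57 PM = 8 h 52 min; less 15 min break → 8 h 37 min
Wed: 8:28 AM–1:19 PM = 4 h 51 min
Thu: 10:29 AM–10:26 PM = 11 h 57 min; less 30 min break → 11 h 27 min
Fri: 6:32 AM–4:20 PM = 9 h 48 min; less 30 min break → 9 h 18 min
Sat: 6:41 AM–11:28 AM = 4 h 47 min; less 75 min break → 3 h 32 min
Sun: 9:52 AM–7:45 PM = 9 h 53 min; less 10 min break → 9 h 43 min
Total: 8 h 37 min + 4 h 51 min + 11 h 27 min + 9 h 18 min + 3 h 32 min + 9 h 43 min = 47 h 28 min.

47.47 hours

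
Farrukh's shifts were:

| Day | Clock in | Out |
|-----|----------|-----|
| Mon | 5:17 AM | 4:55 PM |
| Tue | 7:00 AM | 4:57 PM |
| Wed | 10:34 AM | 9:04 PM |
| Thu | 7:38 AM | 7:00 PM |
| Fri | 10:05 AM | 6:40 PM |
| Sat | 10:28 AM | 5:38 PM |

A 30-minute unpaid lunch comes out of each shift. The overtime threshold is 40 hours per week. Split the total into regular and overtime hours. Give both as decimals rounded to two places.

Mon: 5:17 AM–4:55 PM = 11 h 38 min; less 30 min break → 11 h 8 min
Tue: 7:00 AM–4:57 PM = 9 h 57 min; less 30 min break → 9 h 27 min
Wed: 10:34 AM–9:04 PM = 10 h 30 min; less 30 min break → 10 h 0 min
Thu: 7:38 AM–7:00 PM = 11 h 22 min; less 30 min break → 10 h 52 min
Fri: 10:05 AM–6:40 PM = 8 h 35 min; less 30 min break → 8 h 5 min
Sat: 10:28 AM–5:38 PM = 7 h 10 min; less 30 min break → 6 h 40 min
Total worked: 56 h 12 min = 56.20 h.
Threshold 40 h → overtime 16 h 12 min, regular 40 h 0 min.

Regular 40.00 hours, overtime 16.20 hours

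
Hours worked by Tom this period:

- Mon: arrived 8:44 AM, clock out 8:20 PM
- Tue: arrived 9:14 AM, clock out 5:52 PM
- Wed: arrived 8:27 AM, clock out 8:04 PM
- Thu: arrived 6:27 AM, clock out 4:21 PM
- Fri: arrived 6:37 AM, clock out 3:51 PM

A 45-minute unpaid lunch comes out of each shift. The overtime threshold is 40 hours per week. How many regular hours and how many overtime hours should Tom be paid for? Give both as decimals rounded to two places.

Mon: 8:44 AM–8:20 PM = 11 h 36 min; less 45 min break → 10 h 51 min
Tue: 9:14 AM–5:52 PM = 8 h 38 min; less 45 min break → 7 h 53 min
Wed: 8:27 AM–8:04 PM = 11 h 37 min; less 45 min break → 10 h 52 min
Thu: 6:27 AM–4:21 PM = 9 h 54 min; less 45 min break → 9 h 9 min
Fri: 6:37 AM–3:51 PM = 9 h 14 min; less 45 min break → 8 h 29 min
Total worked: 47 h 14 min = 47.23 h.
Threshold 40 h → overtime 7 h 14 min, regular 40 h 0 min.

Regular 40.00 hours, overtime 7.23 hours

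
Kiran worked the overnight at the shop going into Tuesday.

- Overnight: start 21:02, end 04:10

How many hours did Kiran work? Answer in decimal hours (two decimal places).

Overnight: 21:02 → midnight = 2 h 58 min; midnight → 04:10 = 4 h 10 min; span 7 h 8 min

7.13 hours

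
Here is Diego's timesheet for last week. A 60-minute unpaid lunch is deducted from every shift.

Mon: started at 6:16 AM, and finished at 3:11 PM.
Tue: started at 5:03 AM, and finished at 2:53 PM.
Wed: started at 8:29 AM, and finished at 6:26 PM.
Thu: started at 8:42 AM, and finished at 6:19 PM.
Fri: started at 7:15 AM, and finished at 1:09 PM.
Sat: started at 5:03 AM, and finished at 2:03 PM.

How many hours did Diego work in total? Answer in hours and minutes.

Mon: 6:16 AM–3:11 PM = 8 h 55 min; less 60 min break → 7 h 55 min
Tue: 5:03 AM–2:53 PM = 9 h 50 min; less 60 min break → 8 h 50 min
Wed: 8:29 AM–6:26 PM = 9 h 57 min; less 60 min break → 8 h 57 min
Thu: 8:42 AM–6:19 PM = 9 h 37 min; less 60 min break → 8 h 37 min
Fri: 7:15 AM–1:09 PM = 5 h 54 min; less 60 min break → 4 h 54 min
Sat: 5:03 AM–2:03 PM = 9 h 0 min; less 60 min break → 8 h 0 min
Total: 7 h 55 min + 8 h 50 min + 8 h 57 min + 8 h 37 min + 4 h 54 min + 8 h 0 min = 47 h 13 min.

47 h 13 min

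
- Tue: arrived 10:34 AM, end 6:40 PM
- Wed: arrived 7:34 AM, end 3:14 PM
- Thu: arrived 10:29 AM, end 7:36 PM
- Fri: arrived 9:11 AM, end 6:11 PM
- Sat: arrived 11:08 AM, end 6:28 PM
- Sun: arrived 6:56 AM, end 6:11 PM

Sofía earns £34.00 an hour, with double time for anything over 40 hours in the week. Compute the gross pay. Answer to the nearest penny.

£2207.73

Tue: 10:34 AM–6:40 PM = 8 h 6 min
Wed: 7:34 AM–3:14 PM = 7 h 40 min
Thu: 10:29 AM–7:36 PM = 9 h 7 min
Fri: 9:11 AM–6:11 PM = 9 h 0 min
Sat: 11:08 AM–6:28 PM = 7 h 20 min
Sun: 6:56 AM–6:11 PM = 11 h 15 min
Total worked: 52 h 28 min = 3148 min.
Regular 40 h 0 min = 2400 min at £34.00/h; overtime 12 h 28 min = 748 min at £68.00/h.
Pay = (2400 × £34.00 + 748 × £68.00) ÷ 60 = £2207.73.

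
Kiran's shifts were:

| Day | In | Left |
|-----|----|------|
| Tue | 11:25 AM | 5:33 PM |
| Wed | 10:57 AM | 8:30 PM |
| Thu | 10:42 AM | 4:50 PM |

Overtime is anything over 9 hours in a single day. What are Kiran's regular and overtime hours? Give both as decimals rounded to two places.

Tue: 11:25 AM–5:33 PM = 6 h 8 min
Wed: 10:57 AM–8:30 PM = 9 h 33 min
Thu: 10:42 AM–4:50 PM = 6 h 8 min
Tue reg 6 h 8 min / OT 0 h 0 min; Wed reg 9 h 0 min / OT 0 h 33 min; Thu reg 6 h 8 min / OT 0 h 0 min.
Totals: regular 21 h 16 min, overtime 0 h 33 min.

Regular 21.27 hours, overtime 0.55 hours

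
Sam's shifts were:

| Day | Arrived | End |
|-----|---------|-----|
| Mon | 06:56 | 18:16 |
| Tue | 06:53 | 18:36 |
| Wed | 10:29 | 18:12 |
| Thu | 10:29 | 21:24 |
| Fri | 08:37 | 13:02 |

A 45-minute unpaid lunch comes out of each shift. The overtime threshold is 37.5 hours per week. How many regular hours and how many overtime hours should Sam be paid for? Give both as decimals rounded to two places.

Mon: 06:56–18:16 = 11 h 20 min; less 45 min break → 10 h 35 min
Tue: 06:53–18:36 = 11 h 43 min; less 45 min break → 10 h 58 min
Wed: 10:29–18:12 = 7 h 43 min; less 45 min break → 6 h 58 min
Thu: 10:29–21:24 = 10 h 55 min; less 45 min break → 10 h 10 min
Fri: 08:37–13:02 = 4 h 25 min; less 45 min break → 3 h 40 min
Total worked: 42 h 21 min = 42.35 h.
Threshold 37.5 h → overtime 4 h 51 min, regular 37 h 30 min.

Regular 37.50 hours, overtime 4.85 hours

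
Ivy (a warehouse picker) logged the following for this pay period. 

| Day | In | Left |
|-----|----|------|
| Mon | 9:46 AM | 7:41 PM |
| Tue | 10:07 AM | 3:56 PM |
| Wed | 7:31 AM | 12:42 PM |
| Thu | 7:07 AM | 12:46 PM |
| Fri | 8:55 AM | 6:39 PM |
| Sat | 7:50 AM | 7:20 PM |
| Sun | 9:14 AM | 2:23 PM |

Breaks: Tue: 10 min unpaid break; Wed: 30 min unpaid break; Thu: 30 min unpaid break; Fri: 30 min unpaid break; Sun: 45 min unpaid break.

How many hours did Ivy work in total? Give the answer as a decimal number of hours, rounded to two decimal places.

50.53 hours

Mon: 9:46 AM–7:41 PM = 9 h 55 min
Tue: 10:07 AM–3:56 PM = 5 h 49 min; less 10 min break → 5 h 39 min
Wed: 7:31 AM–12:42 PM = 5 h 11 min; less 30 min break → 4 h 41 min
Thu: 7:07 AM–12:46 PM = 5 h 39 min; less 30 min break → 5 h 9 min
Fri: 8:55 AM–6:39 PM = 9 h 44 min; less 30 min break → 9 h 14 min
Sat: 7:50 AM–7:20 PM = 11 h 30 min
Sun: 9:14 AM–2:23 PM = 5 h 9 min; less 45 min break → 4 h 24 min
Total: 9 h 55 min + 5 h 39 min + 4 h 41 min + 5 h 9 min + 9 h 14 min + 11 h 30 min + 4 h 24 min = 50 h 32 min.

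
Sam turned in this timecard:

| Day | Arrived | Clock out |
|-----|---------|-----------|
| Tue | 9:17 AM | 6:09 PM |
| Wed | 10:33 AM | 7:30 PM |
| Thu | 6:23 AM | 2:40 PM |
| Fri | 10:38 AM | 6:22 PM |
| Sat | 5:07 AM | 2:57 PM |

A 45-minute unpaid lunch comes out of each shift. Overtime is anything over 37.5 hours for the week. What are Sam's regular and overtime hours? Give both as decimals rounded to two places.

Tue: 9:17 AM–6:09 PM = 8 h 52 min; less 45 min break → 8 h 7 min
Wed: 10:33 AM–7:30 PM = 8 h 57 min; less 45 min break → 8 h 12 min
Thu: 6:23 AM–2:40 PM = 8 h 17 min; less 45 min break → 7 h 32 min
Fri: 10:38 AM–6:22 PM = 7 h 44 min; less 45 min break → 6 h 59 min
Sat: 5:07 AM–2:57 PM = 9 h 50 min; less 45 min break → 9 h 5 min
Total worked: 39 h 55 min = 39.92 h.
Threshold 37.5 h → overtime 2 h 25 min, regular 37 h 30 min.

Regular 37.50 hours, overtime 2.42 hours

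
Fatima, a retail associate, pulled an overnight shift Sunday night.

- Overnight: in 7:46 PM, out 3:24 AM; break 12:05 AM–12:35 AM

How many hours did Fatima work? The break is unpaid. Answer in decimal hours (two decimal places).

Overnight: 7:46 PM → midnight = 4 h 14 min; midnight → 3:24 AM = 3 h 24 min; span 7 h 38 min; less 30 min break → 7 h 8 min

7.13 hours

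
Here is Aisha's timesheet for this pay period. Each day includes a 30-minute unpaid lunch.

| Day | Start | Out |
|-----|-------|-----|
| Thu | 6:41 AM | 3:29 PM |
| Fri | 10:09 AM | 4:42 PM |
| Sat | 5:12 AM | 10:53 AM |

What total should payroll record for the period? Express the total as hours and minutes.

Thu: 6:41 AM–3:29 PM = 8 h 48 min; less 30 min break → 8 h 18 min
Fri: 10:09 AM–4:42 PM = 6 h 33 min; less 30 min break → 6 h 3 min
Sat: 5:12 AM–10:53 AM = 5 h 41 min; less 30 min break → 5 h 11 min
Total: 8 h 18 min + 6 h 3 min + 5 h 11 min = 19 h 32 min.

19 h 32 min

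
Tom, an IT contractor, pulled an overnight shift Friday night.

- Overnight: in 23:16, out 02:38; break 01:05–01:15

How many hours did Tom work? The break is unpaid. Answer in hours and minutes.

3 h 12 min

Overnight: 23:16 → midnight = 0 h 44 min; midnight → 02:38 = 2 h 38 min; span 3 h 22 min; less 10 min break → 3 h 12 min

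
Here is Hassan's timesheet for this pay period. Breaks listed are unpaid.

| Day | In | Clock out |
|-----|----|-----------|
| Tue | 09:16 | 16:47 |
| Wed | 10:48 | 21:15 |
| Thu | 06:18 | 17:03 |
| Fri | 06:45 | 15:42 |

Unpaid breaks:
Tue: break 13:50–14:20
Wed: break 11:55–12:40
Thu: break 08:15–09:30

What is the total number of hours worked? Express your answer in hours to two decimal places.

Tue: 09:16–16:47 = 7 h 31 min; less 30 min break → 7 h 1 min
Wed: 10:48–21:15 = 10 h 27 min; less 45 min break → 9 h 42 min
Thu: 06:18–17:03 = 10 h 45 min; less 75 min break → 9 h 30 min
Fri: 06:45–15:42 = 8 h 57 min
Total: 7 h 1 min + 9 h 42 min + 9 h 30 min + 8 h 57 min = 35 h 10 min.

35.17 hours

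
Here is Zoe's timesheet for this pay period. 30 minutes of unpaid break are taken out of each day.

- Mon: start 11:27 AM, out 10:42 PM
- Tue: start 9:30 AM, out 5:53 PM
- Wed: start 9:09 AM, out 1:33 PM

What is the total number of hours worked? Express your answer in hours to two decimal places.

Mon: 11:27 AM–10:42 PM = 11 h 15 min; less 30 min break → 10 h 45 min
Tue: 9:30 AM–5:53 PM = 8 h 23 min; less 30 min break → 7 h 53 min
Wed: 9:09 AM–1:33 PM = 4 h 24 min; less 30 min break → 3 h 54 min
Total: 10 h 45 min + 7 h 53 min + 3 h 54 min = 22 h 32 min.

22.53 hours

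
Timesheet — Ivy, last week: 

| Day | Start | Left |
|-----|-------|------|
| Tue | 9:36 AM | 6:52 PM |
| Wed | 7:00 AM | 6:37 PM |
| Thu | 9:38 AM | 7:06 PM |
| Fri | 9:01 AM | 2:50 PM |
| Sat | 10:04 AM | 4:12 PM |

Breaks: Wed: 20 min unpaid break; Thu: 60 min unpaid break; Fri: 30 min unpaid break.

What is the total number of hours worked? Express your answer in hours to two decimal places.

40.47 hours

Tue: 9:36 AM–6:52 PM = 9 h 16 min
Wed: 7:00 AM–6:37 PM = 11 h 37 min; less 20 min break → 11 h 17 min
Thu: 9:38 AM–7:06 PM = 9 h 28 min; less 60 min break → 8 h 28 min
Fri: 9:01 AM–2:50 PM = 5 h 49 min; less 30 min break → 5 h 19 min
Sat: 10:04 AM–4:12 PM = 6 h 8 min
Total: 9 h 16 min + 11 h 17 min + 8 h 28 min + 5 h 19 min + 6 h 8 min = 40 h 28 min.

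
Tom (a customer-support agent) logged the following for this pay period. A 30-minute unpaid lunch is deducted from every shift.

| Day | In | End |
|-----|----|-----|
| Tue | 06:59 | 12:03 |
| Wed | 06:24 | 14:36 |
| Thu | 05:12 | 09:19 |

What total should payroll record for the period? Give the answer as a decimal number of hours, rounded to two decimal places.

Tue: 06:59–12:03 = 5 h 4 min; less 30 min break → 4 h 34 min
Wed: 06:24–14:36 = 8 h 12 min; less 30 min break → 7 h 42 min
Thu: 05:12–09:19 = 4 h 7 min; less 30 min break → 3 h 37 min
Total: 4 h 34 min + 7 h 42 min + 3 h 37 min = 15 h 53 min.

15.88 hours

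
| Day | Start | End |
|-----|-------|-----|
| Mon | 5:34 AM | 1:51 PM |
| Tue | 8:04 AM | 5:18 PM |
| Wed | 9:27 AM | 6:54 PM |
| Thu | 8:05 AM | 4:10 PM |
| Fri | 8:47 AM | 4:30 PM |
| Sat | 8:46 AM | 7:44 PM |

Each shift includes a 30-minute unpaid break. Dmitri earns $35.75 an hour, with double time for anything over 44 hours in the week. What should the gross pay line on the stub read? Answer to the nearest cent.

$2054.43

Mon: 5:34 AM–1:51 PM = 8 h 17 min; less 30 min break → 7 h 47 min
Tue: 8:04 AM–5:18 PM = 9 h 14 min; less 30 min break → 8 h 44 min
Wed: 9:27 AM–6:54 PM = 9 h 27 min; less 30 min break → 8 h 57 min
Thu: 8:05 AM–4:10 PM = 8 h 5 min; less 30 min break → 7 h 35 min
Fri: 8:47 AM–4:30 PM = 7 h 43 min; less 30 min break → 7 h 13 min
Sat: 8:46 AM–7:44 PM = 10 h 58 min; less 30 min break → 10 h 28 min
Total worked: 50 h 44 min = 3044 min.
Regular 44 h 0 min = 2640 min at $35.75/h; overtime 6 h 44 min = 404 min at $71.50/h.
Pay = (2640 × $35.75 + 404 × $71.50) ÷ 60 = $2054.43.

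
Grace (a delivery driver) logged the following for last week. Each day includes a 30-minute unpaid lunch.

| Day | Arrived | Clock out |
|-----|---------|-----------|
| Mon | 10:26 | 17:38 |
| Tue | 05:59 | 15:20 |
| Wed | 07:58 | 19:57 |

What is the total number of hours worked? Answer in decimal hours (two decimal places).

27.03 hours

Mon: 10:26–17:38 = 7 h 12 min; less 30 min break → 6 h 42 min
Tue: 05:59–15:20 = 9 h 21 min; less 30 min break → 8 h 51 min
Wed: 07:58–19:57 = 11 h 59 min; less 30 min break → 11 h 29 min
Total: 6 h 42 min + 8 h 51 min + 11 h 29 min = 27 h 2 min.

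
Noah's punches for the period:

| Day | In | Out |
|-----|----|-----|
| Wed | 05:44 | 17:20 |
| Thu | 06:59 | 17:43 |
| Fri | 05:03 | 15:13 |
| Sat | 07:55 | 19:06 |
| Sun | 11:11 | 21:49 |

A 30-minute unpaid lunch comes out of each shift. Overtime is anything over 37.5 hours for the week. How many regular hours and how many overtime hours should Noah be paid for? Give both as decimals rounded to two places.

Wed: 05:44–17:20 = 11 h 36 min; less 30 min break → 11 h 6 min
Thu: 06:59–17:43 = 10 h 44 min; less 30 min break → 10 h 14 min
Fri: 05:03–15:13 = 10 h 10 min; less 30 min break → 9 h 40 min
Sat: 07:55–19:06 = 11 h 11 min; less 30 min break → 10 h 41 min
Sun: 11:11–21:49 = 10 h 38 min; less 30 min break → 10 h 8 min
Total worked: 51 h 49 min = 51.82 h.
Threshold 37.5 h → overtime 14 h 19 min, regular 37 h 30 min.

Regular 37.50 hours, overtime 14.32 hours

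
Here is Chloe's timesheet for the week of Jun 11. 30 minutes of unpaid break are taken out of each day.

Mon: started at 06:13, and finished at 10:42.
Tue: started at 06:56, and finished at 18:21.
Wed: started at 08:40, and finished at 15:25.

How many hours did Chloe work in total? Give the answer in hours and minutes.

21 h 9 min

Mon: 06:13–10:42 = 4 h 29 min; less 30 min break → 3 h 59 min
Tue: 06:56–18:21 = 11 h 25 min; less 30 min break → 10 h 55 min
Wed: 08:40–15:25 = 6 h 45 min; less 30 min break → 6 h 15 min
Total: 3 h 59 min + 10 h 55 min + 6 h 15 min = 21 h 9 min.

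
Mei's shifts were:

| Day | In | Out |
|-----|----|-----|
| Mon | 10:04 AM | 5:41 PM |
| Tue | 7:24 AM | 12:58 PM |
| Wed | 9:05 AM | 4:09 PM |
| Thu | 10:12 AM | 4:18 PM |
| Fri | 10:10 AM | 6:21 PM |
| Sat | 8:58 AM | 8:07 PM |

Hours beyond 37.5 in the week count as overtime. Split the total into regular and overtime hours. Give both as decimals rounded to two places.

Regular 37.50 hours, overtime 8.18 hours

Mon: 10:04 AM–5:41 PM = 7 h 37 min
Tue: 7:24 AM–12:58 PM = 5 h 34 min
Wed: 9:05 AM–4:09 PM = 7 h 4 min
Thu: 10:12 AM–4:18 PM = 6 h 6 min
Fri: 10:10 AM–6:21 PM = 8 h 11 min
Sat: 8:58 AM–8:07 PM = 11 h 9 min
Total worked: 45 h 41 min = 45.68 h.
Threshold 37.5 h → overtime 8 h 11 min, regular 37 h 30 min.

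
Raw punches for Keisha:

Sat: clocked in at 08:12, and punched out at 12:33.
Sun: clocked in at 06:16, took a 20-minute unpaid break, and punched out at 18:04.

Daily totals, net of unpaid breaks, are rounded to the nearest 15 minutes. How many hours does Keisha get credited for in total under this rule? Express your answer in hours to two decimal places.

15.75 hours

Sat: 08:12–12:33 = 4 h 21 min → rounds to 4 h 15 min
Sun: 06:16–18:04 = 11 h 48 min − 20 min = 11 h 28 min → rounds to 11 h 30 min
Total credited: 15 h 45 min.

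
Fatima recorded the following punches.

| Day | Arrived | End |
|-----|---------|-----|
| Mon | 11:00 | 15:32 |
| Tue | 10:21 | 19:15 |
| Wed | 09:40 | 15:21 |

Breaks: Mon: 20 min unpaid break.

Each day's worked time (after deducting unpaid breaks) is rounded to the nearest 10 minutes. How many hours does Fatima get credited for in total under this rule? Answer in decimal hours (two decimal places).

Mon: 11:00–15:32 = 4 h 32 min − 20 min = 4 h 12 min → rounds to 4 h 10 min
Tue: 10:21–19:15 = 8 h 54 min → rounds to 8 h 50 min
Wed: 09:40–15:21 = 5 h 41 min → rounds to 5 h 40 min
Total credited: 18 h 40 min.

18.67 hours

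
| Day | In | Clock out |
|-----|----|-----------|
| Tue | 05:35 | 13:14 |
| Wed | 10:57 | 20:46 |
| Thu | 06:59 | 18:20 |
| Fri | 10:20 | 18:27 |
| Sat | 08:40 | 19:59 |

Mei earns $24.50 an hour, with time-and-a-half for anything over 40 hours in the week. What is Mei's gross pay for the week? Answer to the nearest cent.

$1283.19

Tue: 05:35–13:14 = 7 h 39 min
Wed: 10:57–20:46 = 9 h 49 min
Thu: 06:59–18:20 = 11 h 21 min
Fri: 10:20–18:27 = 8 h 7 min
Sat: 08:40–19:59 = 11 h 19 min
Total worked: 48 h 15 min = 2895 min.
Regular 40 h 0 min = 2400 min at $24.50/h; overtime 8 h 15 min = 495 min at $36.75/h.
Pay = (2400 × $24.50 + 495 × $36.75) ÷ 60 = $1283.19.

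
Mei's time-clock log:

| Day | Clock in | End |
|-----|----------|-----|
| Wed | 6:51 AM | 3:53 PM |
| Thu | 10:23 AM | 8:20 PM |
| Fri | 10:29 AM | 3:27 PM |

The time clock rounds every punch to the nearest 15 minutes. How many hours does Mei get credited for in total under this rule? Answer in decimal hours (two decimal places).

24.00 hours

Wed: in 6:51 AM→6:45 AM, out 3:53 PM→4:00 PM; 9 h 15 min
Thu: in 10:23 AM→10:30 AM, out 8:20 PM→8:15 PM; 9 h 45 min
Fri: in 10:29 AM→10:30 AM, out 3:27 PM→3:30 PM; 5 h 0 min
Total credited: 24 h 0 min.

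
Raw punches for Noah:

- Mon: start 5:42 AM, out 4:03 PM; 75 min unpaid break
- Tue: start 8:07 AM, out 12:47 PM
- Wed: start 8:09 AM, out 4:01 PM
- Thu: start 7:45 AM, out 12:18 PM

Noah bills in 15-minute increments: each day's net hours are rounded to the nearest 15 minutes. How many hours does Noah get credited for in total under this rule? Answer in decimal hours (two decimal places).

26.00 hours

Mon: 5:42 AM–4:03 PM = 10 h 21 min − 75 min = 9 h 6 min → rounds to 9 h 0 min
Tue: 8:07 AM–12:47 PM = 4 h 40 min → rounds to 4 h 45 min
Wed: 8:09 AM–4:01 PM = 7 h 52 min → rounds to 7 h 45 min
Thu: 7:45 AM–12:18 PM = 4 h 33 min → rounds to 4 h 30 min
Total credited: 26 h 0 min.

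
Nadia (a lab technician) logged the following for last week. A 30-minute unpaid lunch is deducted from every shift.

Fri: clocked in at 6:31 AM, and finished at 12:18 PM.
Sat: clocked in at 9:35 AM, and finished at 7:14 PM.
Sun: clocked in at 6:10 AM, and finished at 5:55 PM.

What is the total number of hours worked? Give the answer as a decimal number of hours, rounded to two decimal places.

25.68 hours

Fri: 6:31 AM–12:18 PM = 5 h 47 min; less 30 min break → 5 h 17 min
Sat: 9:35 AM–7:14 PM = 9 h 39 min; less 30 min break → 9 h 9 min
Sun: 6:10 AM–5:55 PM = 11 h 45 min; less 30 min break → 11 h 15 min
Total: 5 h 17 min + 9 h 9 min + 11 h 15 min = 25 h 41 min.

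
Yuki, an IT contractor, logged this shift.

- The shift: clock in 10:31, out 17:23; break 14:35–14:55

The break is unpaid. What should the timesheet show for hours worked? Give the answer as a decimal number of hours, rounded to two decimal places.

The shift: 10:31–17:23 = 6 h 52 min; less 20 min break → 6 h 32 min

6.53 hours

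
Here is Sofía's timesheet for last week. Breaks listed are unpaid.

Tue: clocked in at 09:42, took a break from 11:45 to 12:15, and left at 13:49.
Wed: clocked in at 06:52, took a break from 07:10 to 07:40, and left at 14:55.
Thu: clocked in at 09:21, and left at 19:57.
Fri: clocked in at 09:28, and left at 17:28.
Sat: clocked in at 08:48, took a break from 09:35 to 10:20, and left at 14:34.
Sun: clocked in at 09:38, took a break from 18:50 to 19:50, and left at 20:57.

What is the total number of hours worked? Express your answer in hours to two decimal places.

45.10 hours

Tue: 09:42–13:49 = 4 h 7 min; less 30 min break → 3 h 37 min
Wed: 06:52–14:55 = 8 h 3 min; less 30 min break → 7 h 33 min
Thu: 09:21–19:57 = 10 h 36 min
Fri: 09:28–17:28 = 8 h 0 min
Sat: 08:48–14:34 = 5 h 46 min; less 45 min break → 5 h 1 min
Sun: 09:38–20:57 = 11 h 19 min; less 60 min break → 10 h 19 min
Total: 3 h 37 min + 7 h 33 min + 10 h 36 min + 8 h 0 min + 5 h 1 min + 10 h 19 min = 45 h 6 min.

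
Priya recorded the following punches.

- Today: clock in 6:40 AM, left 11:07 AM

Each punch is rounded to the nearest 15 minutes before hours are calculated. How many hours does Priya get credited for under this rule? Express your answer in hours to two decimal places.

4.25 hours

Today: in 6:40 AM→6:45 AM, out 11:07 AM→11:00 AM; 4 h 15 min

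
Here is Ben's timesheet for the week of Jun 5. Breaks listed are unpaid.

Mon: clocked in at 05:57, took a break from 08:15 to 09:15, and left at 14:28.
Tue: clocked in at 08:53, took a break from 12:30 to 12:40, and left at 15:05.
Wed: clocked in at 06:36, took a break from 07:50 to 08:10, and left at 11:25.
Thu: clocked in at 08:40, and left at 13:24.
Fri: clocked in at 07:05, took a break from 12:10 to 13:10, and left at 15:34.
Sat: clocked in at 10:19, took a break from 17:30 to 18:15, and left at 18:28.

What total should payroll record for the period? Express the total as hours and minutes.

Mon: 05:57–14:28 = 8 h 31 min; less 60 min break → 7 h 31 min
Tue: 08:53–15:05 = 6 h 12 min; less 10 min break → 6 h 2 min
Wed: 06:36–11:25 = 4 h 49 min; less 20 min break → 4 h 29 min
Thu: 08:40–13:24 = 4 h 44 min
Fri: 07:05–15:34 = 8 h 29 min; less 60 min break → 7 h 29 min
Sat: 10:19–18:28 = 8 h 9 min; less 45 min break → 7 h 24 min
Total: 7 h 31 min + 6 h 2 min + 4 h 29 min + 4 h 44 min + 7 h 29 min + 7 h 24 min = 37 h 39 min.

37 h 39 min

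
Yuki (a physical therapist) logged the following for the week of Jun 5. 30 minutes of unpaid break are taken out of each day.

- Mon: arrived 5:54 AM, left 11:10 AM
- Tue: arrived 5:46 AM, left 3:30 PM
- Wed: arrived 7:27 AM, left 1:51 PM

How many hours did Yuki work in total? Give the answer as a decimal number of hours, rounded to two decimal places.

Mon: 5:54 AM–11:10 AM = 5 h 16 min; less 30 min break → 4 h 46 min
Tue: 5:46 AM–3:30 PM = 9 h 44 min; less 30 min break → 9 h 14 min
Wed: 7:27 AM–1:51 PM = 6 h 24 min; less 30 min break → 5 h 54 min
Total: 4 h 46 min + 9 h 14 min + 5 h 54 min = 19 h 54 min.

19.90 hours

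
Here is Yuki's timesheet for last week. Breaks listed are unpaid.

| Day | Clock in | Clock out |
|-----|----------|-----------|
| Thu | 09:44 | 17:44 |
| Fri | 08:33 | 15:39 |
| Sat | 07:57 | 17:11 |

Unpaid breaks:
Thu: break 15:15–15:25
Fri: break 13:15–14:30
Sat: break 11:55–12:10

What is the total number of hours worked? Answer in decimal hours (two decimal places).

Thu: 09:44–17:44 = 8 h 0 min; less 10 min break → 7 h 50 min
Fri: 08:33–15:39 = 7 h 6 min; less 75 min break → 5 h 51 min
Sat: 07:57–17:11 = 9 h 14 min; less 15 min break → 8 h 59 min
Total: 7 h 50 min + 5 h 51 min + 8 h 59 min = 22 h 40 min.

22.67 hours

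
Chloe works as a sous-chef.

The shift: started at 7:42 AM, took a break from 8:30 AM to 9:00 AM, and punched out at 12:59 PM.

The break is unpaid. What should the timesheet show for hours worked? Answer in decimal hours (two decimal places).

4.78 hours

The shift: 7:42 AM–12:59 PM = 5 h 17 min; less 30 min break → 4 h 47 min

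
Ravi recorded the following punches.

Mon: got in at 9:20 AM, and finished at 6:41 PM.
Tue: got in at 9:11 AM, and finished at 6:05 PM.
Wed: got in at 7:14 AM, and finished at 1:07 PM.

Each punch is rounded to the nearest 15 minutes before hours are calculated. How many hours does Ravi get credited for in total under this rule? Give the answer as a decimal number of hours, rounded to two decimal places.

Mon: in 9:20 AM→9:15 AM, out 6:41 PM→6:45 PM; 9 h 30 min
Tue: in 9:11 AM→9:15 AM, out 6:05 PM→6:00 PM; 8 h 45 min
Wed: in 7:14 AM→7:15 AM, out 1:07 PM→1:00 PM; 5 h 45 min
Total credited: 24 h 0 min.

24.00 hours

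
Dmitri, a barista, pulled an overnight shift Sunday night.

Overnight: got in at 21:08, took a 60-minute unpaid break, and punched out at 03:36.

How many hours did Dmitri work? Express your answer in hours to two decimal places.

Overnight: 21:08 → midnight = 2 h 52 min; midnight → 03:36 = 3 h 36 min; span 6 h 28 min; less 60 min break → 5 h 28 min

5.47 hours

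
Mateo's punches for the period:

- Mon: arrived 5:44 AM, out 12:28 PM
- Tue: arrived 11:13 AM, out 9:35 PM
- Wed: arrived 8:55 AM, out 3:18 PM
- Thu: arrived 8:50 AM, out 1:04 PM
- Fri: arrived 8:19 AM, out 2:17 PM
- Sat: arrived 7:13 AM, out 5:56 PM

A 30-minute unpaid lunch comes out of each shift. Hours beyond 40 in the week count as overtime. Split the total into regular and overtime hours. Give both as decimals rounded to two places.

Regular 40.00 hours, overtime 1.40 hours

Mon: 5:44 AM–12:28 PM = 6 h 44 min; less 30 min break → 6 h 14 min
Tue: 11:13 AM–9:35 PM = 10 h 22 min; less 30 min break → 9 h 52 min
Wed: 8:55 AM–3:18 PM = 6 h 23 min; less 30 min break → 5 h 53 min
Thu: 8:50 AM–1:04 PM = 4 h 14 min; less 30 min break → 3 h 44 min
Fri: 8:19 AM–2:17 PM = 5 h 58 min; less 30 min break → 5 h 28 min
Sat: 7:13 AM–5:56 PM = 10 h 43 min; less 30 min break → 10 h 13 min
Total worked: 41 h 24 min = 41.40 h.
Threshold 40 h → overtime 1 h 24 min, regular 40 h 0 min.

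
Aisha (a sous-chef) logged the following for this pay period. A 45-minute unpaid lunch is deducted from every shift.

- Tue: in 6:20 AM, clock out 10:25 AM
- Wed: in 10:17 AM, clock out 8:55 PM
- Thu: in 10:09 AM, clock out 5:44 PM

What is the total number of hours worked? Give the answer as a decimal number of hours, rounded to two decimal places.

20.05 hours

Tue: 6:20 AM–10:25 AM = 4 h 5 min; less 45 min break → 3 h 20 min
Wed: 10:17 AM–8:55 PM = 10 h 38 min; less 45 min break → 9 h 53 min
Thu: 10:09 AM–5:44 PM = 7 h 35 min; less 45 min break → 6 h 50 min
Total: 3 h 20 min + 9 h 53 min + 6 h 50 min = 20 h 3 min.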